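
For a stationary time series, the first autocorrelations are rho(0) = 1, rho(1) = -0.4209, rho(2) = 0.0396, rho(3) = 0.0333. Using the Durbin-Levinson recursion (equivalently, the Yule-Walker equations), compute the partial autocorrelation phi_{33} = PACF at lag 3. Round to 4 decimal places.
\phi_{33} = -0.0220

The PACF at lag k is phi_{kk}, the last component of the solution
to the Yule-Walker system G_k phi = r_k where
  (G_k)_{ij} = rho(|i - j|), (r_k)_i = rho(i), i,j = 1..k.
Equivalently, Durbin-Levinson gives phi_{kk} iteratively:
  phi_{11} = rho(1)
  phi_{kk} = [rho(k) - sum_{j=1..k-1} phi_{k-1,j} rho(k-j)]
            / [1 - sum_{j=1..k-1} phi_{k-1,j} rho(j)],
  phi_{k,j} = phi_{k-1,j} - phi_{kk} phi_{k-1,k-j},  j = 1..k-1.
Step k = 1:
  phi_11 = rho(1) = -0.4209.
Step k = 2:
  phi_22 = [rho(2) - phi_11 rho(1)] / [1 - phi_11 rho(1)] = [0.0396 - (-0.4209)(-0.4209)] / [1 - (-0.4209)(-0.4209)]
         = -0.13755681 / 0.82284319 = -0.167173.
  Update: phi_21 = phi_11 - phi_22 phi_11 = -0.4209 - (-0.167173)(-0.4209) = -0.491263.
Step k = 3:
  phi_33 = [rho(3) - phi_21 rho(2) - phi_22 rho(1)] / [1 - phi_21 rho(1) - phi_22 rho(2)]
    numerator   = 0.0333 - (-0.491263)(0.0396) - (-0.167173)(-0.4209) = -0.01760892
    denominator = 1 - (-0.491263)(-0.4209) - (-0.167173)(0.0396) = 0.79984746
  phi_33 = -0.01760892 / 0.79984746 = -0.022.
Therefore phi_{33} = -0.0220.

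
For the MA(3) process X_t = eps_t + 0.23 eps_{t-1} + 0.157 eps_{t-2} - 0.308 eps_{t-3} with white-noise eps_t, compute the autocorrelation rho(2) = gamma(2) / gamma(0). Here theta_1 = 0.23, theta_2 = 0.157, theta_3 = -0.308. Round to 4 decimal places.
\rho(2) = 0.0735

For an MA(q) process with theta_0 = 1, the autocovariance is
  gamma(k) = sigma^2 * sum_{i=0..q-k} theta_i * theta_{i+k},
and rho(k) = gamma(k) / gamma(0). Sigma^2 cancels.
  numerator   = (1)*(0.157) + (0.23)*(-0.308) = 0.08616.
  denominator = (1)^2 + (0.23)^2 + (0.157)^2 + (-0.308)^2 = 1.172413.
  rho(2) = 0.08616 / 1.172413 = 0.0735.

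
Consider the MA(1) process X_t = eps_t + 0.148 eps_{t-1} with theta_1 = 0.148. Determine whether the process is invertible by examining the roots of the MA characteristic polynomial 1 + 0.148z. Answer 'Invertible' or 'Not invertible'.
\text{Invertible}

The MA(q) characteristic polynomial is P(z) = 1 + 0.148z.
Invertibility requires all roots to lie outside the unit circle, i.e. |z| > 1 for every root.
This is linear in z: 1 + (0.148) z = 0  =>  z = -1/(0.148) = -6.756757,  |z| = 6.756757.
Moduli of all roots: 6.7568.
All moduli strictly greater than 1? Yes.
Verdict: Invertible.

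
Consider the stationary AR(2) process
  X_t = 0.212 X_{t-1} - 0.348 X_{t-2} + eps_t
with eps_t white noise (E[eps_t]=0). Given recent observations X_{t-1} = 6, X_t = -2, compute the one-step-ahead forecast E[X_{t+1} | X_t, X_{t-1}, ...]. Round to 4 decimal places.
E[X_{t+1} \mid \mathcal F_t] = -2.5120

For an AR(p) model X_t = c + sum_i phi_i X_{t-i} + eps_t, the
one-step-ahead conditional mean is
  E[X_{t+1} | X_t, ...] = c + sum_i phi_i X_{t+1-i}.
Substitute known values:
  E[X_{t+1} | ...] = (0.212) * (-2) + (-0.348) * (6)
                   = -2.5120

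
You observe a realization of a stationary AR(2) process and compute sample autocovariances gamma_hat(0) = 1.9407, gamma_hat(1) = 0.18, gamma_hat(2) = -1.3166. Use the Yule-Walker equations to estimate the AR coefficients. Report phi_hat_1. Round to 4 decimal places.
\hat\phi_{1} = 0.1570

The Yule-Walker equations for an AR(p) process read, in matrix form,
  Gamma_p phi = r_p,   with   (Gamma_p)_{ij} = gamma(|i - j|),
                       (r_p)_i = gamma(i),   i,j = 1..p.
Substitute the sample gammas (Toeplitz matrix and right-hand side of size 2):
  Gamma_p = [[1.9407, 0.18], [0.18, 1.9407]]
  r_p     = [0.18, -1.3166]
Written out:
  1.9407 phi_1 + 0.18 phi_2 = 0.18
  0.18 phi_1 + 1.9407 phi_2 = -1.3166
Solve by Cramer's rule:
  det = gamma(0)^2 - gamma(1)^2 = (1.9407)^2 - (0.18)^2 = 3.76631649 - 0.0324 = 3.73391649
  phi_hat_1 = [gamma(1) gamma(0) - gamma(1) gamma(2)] / det = [(0.18)(1.9407) - (0.18)(-1.3166)] / 3.73391649 = 0.586314 / 3.73391649 = 0.157
  phi_hat_2 = [gamma(0) gamma(2) - gamma(1)^2] / det = [(1.9407)(-1.3166) - (0.18)^2] / 3.73391649 = -2.58752562 / 3.73391649 = -0.693
So phi_hat = [0.1570, -0.6930].
Therefore phi_hat_1 = 0.1570.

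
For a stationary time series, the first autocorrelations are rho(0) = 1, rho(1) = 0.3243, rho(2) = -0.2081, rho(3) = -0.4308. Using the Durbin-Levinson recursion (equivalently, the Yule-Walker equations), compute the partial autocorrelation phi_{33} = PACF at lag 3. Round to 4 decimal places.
\phi_{33} = -0.2880

The PACF at lag k is phi_{kk}, the last component of the solution
to the Yule-Walker system G_k phi = r_k where
  (G_k)_{ij} = rho(|i - j|), (r_k)_i = rho(i), i,j = 1..k.
Equivalently, Durbin-Levinson gives phi_{kk} iteratively:
  phi_{11} = rho(1)
  phi_{kk} = [rho(k) - sum_{j=1..k-1} phi_{k-1,j} rho(k-j)]
            / [1 - sum_{j=1..k-1} phi_{k-1,j} rho(j)],
  phi_{k,j} = phi_{k-1,j} - phi_{kk} phi_{k-1,k-j},  j = 1..k-1.
Step k = 1:
  phi_11 = rho(1) = 0.3243.
Step k = 2:
  phi_22 = [rho(2) - phi_11 rho(1)] / [1 - phi_11 rho(1)] = [-0.2081 - (0.3243)(0.3243)] / [1 - (0.3243)(0.3243)]
         = -0.31327049 / 0.89482951 = -0.35009.
  Update: phi_21 = phi_11 - phi_22 phi_11 = 0.3243 - (-0.35009)(0.3243) = 0.437834.
Step k = 3:
  phi_33 = [rho(3) - phi_21 rho(2) - phi_22 rho(1)] / [1 - phi_21 rho(1) - phi_22 rho(2)]
    numerator   = -0.4308 - (0.437834)(-0.2081) - (-0.35009)(0.3243) = -0.22615268
    denominator = 1 - (0.437834)(0.3243) - (-0.35009)(-0.2081) = 0.78515677
  phi_33 = -0.22615268 / 0.78515677 = -0.288.
Therefore phi_{33} = -0.2880.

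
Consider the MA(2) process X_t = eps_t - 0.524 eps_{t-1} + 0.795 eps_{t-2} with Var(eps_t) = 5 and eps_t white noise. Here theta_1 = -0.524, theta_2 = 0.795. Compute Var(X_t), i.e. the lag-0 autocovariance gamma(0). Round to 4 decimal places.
\gamma(0) = 9.5330

For an MA(q) process X_t = eps_t + sum_i theta_i eps_{t-i} with
Var(eps_t) = sigma^2, the variance is
  gamma(0) = sigma^2 * (1 + sum_i theta_i^2).
  sum_i theta_i^2 = (-0.524)^2 + (0.795)^2 = 0.274576 + 0.632025 = 0.906601.
  gamma(0) = 5 * (1 + 0.906601) = 5 * 1.906601 = 9.533005, which rounds to 9.5330.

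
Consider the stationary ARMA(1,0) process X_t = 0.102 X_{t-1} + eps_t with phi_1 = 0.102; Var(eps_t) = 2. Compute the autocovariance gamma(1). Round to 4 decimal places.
\gamma(1) = 0.2061

Multiply the model equation by X_{t-k} and take expectations. With theta_0 = psi_0 = 1 and psi_j the MA(infinity) weights, this gives
  gamma(k) - sum_i phi_i gamma(k-i) = c_k,
  c_k = sigma^2 * sum_{j=k..q} theta_j psi_{j-k}   (c_k = 0 for k > q),
using gamma(-m) = gamma(m).
Pure AR (q = 0): c_0 = sigma^2 = 2, c_k = 0 for k >= 1.
Equations for k = 0 and k = 1 (AR order 1):
  gamma(0) = phi_1 gamma(1) + c_0
  gamma(1) = phi_1 gamma(0) + c_1
Substituting the second into the first: gamma(0) (1 - phi_1^2) = c_0 + phi_1 c_1, so
  gamma(0) = c_0 / (1 - phi_1^2) = 2 / (1 - (0.102)^2) = 2 / 0.989596 = 2.021027.
  gamma(1) = phi_1 gamma(0) = (0.102)(2.021027) = 0.206145.
Therefore gamma(1) = 0.2061 (to 4 decimal places).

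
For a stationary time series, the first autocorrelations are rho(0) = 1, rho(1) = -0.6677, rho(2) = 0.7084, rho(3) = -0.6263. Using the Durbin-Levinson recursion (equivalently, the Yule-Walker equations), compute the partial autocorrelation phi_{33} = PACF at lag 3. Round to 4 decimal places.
\phi_{33} = -0.1421

The PACF at lag k is phi_{kk}, the last component of the solution
to the Yule-Walker system G_k phi = r_k where
  (G_k)_{ij} = rho(|i - j|), (r_k)_i = rho(i), i,j = 1..k.
Equivalently, Durbin-Levinson gives phi_{kk} iteratively:
  phi_{11} = rho(1)
  phi_{kk} = [rho(k) - sum_{j=1..k-1} phi_{k-1,j} rho(k-j)]
            / [1 - sum_{j=1..k-1} phi_{k-1,j} rho(j)],
  phi_{k,j} = phi_{k-1,j} - phi_{kk} phi_{k-1,k-j},  j = 1..k-1.
Step k = 1:
  phi_11 = rho(1) = -0.6677.
Step k = 2:
  phi_22 = [rho(2) - phi_11 rho(1)] / [1 - phi_11 rho(1)] = [0.7084 - (-0.6677)(-0.6677)] / [1 - (-0.6677)(-0.6677)]
         = 0.26257671 / 0.55417671 = 0.473814.
  Update: phi_21 = phi_11 - phi_22 phi_11 = -0.6677 - (0.473814)(-0.6677) = -0.351334.
Step k = 3:
  phi_33 = [rho(3) - phi_21 rho(2) - phi_22 rho(1)] / [1 - phi_21 rho(1) - phi_22 rho(2)]
    numerator   = -0.6263 - (-0.351334)(0.7084) - (0.473814)(-0.6677) = -0.0610491
    denominator = 1 - (-0.351334)(-0.6677) - (0.473814)(0.7084) = 0.42976418
  phi_33 = -0.0610491 / 0.42976418 = -0.1421.
Therefore phi_{33} = -0.1421.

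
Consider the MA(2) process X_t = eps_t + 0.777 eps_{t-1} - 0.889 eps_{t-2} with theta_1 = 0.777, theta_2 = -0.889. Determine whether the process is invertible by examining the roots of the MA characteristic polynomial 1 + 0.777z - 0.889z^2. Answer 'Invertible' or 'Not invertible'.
\text{Not invertible}

The MA(q) characteristic polynomial is P(z) = 1 + 0.777z - 0.889z^2.
Invertibility requires all roots to lie outside the unit circle, i.e. |z| > 1 for every root.
Set 1 + (0.777) z + (-0.889) z^2 = 0, i.e. a z^2 + b z + c = 0 with a = -0.889, b = 0.777, c = 1.
Discriminant D = b^2 - 4ac = (0.777)^2 - 4*(-0.889)*1 = 0.603729 - (-3.556) = 4.159729.
D >= 0, so the roots are real: z = (-b +/- sqrt(D)) / (2a) = (-0.777 +/- 2.039541) / (-1.778).
  z_1 = (-0.777 + 2.039541) / (-1.778) = -0.7101,   |z_1| = 0.7101.
  z_2 = (-0.777 - 2.039541) / (-1.778) = 1.5841,   |z_2| = 1.5841.
Moduli of all roots: 0.7101, 1.5841.
All moduli strictly greater than 1? No.
Verdict: Not invertible.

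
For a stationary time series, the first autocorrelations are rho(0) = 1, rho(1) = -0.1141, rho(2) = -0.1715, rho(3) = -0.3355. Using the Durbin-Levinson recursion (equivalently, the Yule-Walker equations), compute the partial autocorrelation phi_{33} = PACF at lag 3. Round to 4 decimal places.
\phi_{33} = -0.3990

The PACF at lag k is phi_{kk}, the last component of the solution
to the Yule-Walker system G_k phi = r_k where
  (G_k)_{ij} = rho(|i - j|), (r_k)_i = rho(i), i,j = 1..k.
Equivalently, Durbin-Levinson gives phi_{kk} iteratively:
  phi_{11} = rho(1)
  phi_{kk} = [rho(k) - sum_{j=1..k-1} phi_{k-1,j} rho(k-j)]
            / [1 - sum_{j=1..k-1} phi_{k-1,j} rho(j)],
  phi_{k,j} = phi_{k-1,j} - phi_{kk} phi_{k-1,k-j},  j = 1..k-1.
Step k = 1:
  phi_11 = rho(1) = -0.1141.
Step k = 2:
  phi_22 = [rho(2) - phi_11 rho(1)] / [1 - phi_11 rho(1)] = [-0.1715 - (-0.1141)(-0.1141)] / [1 - (-0.1141)(-0.1141)]
         = -0.18451881 / 0.98698119 = -0.186953.
  Update: phi_21 = phi_11 - phi_22 phi_11 = -0.1141 - (-0.186953)(-0.1141) = -0.135431.
Step k = 3:
  phi_33 = [rho(3) - phi_21 rho(2) - phi_22 rho(1)] / [1 - phi_21 rho(1) - phi_22 rho(2)]
    numerator   = -0.3355 - (-0.135431)(-0.1715) - (-0.186953)(-0.1141) = -0.38005777
    denominator = 1 - (-0.135431)(-0.1141) - (-0.186953)(-0.1715) = 0.9524849
  phi_33 = -0.38005777 / 0.9524849 = -0.399.
Therefore phi_{33} = -0.3990.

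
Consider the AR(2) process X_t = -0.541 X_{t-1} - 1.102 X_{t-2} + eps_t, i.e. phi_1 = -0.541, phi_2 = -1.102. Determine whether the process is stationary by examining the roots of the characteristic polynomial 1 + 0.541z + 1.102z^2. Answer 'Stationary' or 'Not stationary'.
\text{Not stationary}

The AR(p) characteristic polynomial is P(z) = 1 + 0.541z + 1.102z^2.
Stationarity requires all roots to lie outside the unit circle, i.e. |z| > 1 for every root.
Set 1 + (0.541) z + (1.102) z^2 = 0, i.e. a z^2 + b z + c = 0 with a = 1.102, b = 0.541, c = 1.
Discriminant D = b^2 - 4ac = (0.541)^2 - 4*(1.102)*1 = 0.292681 - (4.408) = -4.115319.
D < 0, so the roots are the complex-conjugate pair z = (-b +/- i sqrt(-D)) / (2a) = -0.2455 +/- 0.9204i.
For a conjugate pair |z|^2 = z * conj(z) = (product of roots) = c/a = 1/(1.102) = 0.907441, so |z| = sqrt(0.907441) = 0.9526 for both roots.
Moduli of all roots: 0.9526, 0.9526.
All moduli strictly greater than 1? No.
Verdict: Not stationary.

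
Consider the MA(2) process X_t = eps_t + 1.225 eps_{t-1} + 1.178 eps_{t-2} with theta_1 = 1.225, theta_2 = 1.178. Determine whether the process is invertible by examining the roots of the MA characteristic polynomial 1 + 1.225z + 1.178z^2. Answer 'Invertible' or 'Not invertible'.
\text{Not invertible}

The MA(q) characteristic polynomial is P(z) = 1 + 1.225z + 1.178z^2.
Invertibility requires all roots to lie outside the unit circle, i.e. |z| > 1 for every root.
Set 1 + (1.225) z + (1.178) z^2 = 0, i.e. a z^2 + b z + c = 0 with a = 1.178, b = 1.225, c = 1.
Discriminant D = b^2 - 4ac = (1.225)^2 - 4*(1.178)*1 = 1.500625 - (4.712) = -3.211375.
D < 0, so the roots are the complex-conjugate pair z = (-b +/- i sqrt(-D)) / (2a) = -0.5199 +/- 0.7606i.
For a conjugate pair |z|^2 = z * conj(z) = (product of roots) = c/a = 1/(1.178) = 0.848896, so |z| = sqrt(0.848896) = 0.9214 for both roots.
Moduli of all roots: 0.9214, 0.9214.
All moduli strictly greater than 1? No.
Verdict: Not invertible.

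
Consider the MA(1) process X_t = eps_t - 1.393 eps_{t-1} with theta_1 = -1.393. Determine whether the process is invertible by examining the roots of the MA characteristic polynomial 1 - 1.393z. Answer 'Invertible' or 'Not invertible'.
\text{Not invertible}

The MA(q) characteristic polynomial is P(z) = 1 - 1.393z.
Invertibility requires all roots to lie outside the unit circle, i.e. |z| > 1 for every root.
This is linear in z: 1 + (-1.393) z = 0  =>  z = -1/(-1.393) = 0.717875,  |z| = 0.717875.
Moduli of all roots: 0.7179.
All moduli strictly greater than 1? No.
Verdict: Not invertible.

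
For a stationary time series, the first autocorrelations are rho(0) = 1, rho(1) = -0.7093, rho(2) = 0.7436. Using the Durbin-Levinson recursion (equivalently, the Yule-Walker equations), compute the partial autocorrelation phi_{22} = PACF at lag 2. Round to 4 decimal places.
\phi_{22} = 0.4840

The PACF at lag k is phi_{kk}, the last component of the solution
to the Yule-Walker system G_k phi = r_k where
  (G_k)_{ij} = rho(|i - j|), (r_k)_i = rho(i), i,j = 1..k.
Equivalently, Durbin-Levinson gives phi_{kk} iteratively:
  phi_{11} = rho(1)
  phi_{kk} = [rho(k) - sum_{j=1..k-1} phi_{k-1,j} rho(k-j)]
            / [1 - sum_{j=1..k-1} phi_{k-1,j} rho(j)],
  phi_{k,j} = phi_{k-1,j} - phi_{kk} phi_{k-1,k-j},  j = 1..k-1.
Step k = 1:
  phi_11 = rho(1) = -0.7093.
Step k = 2:
  phi_22 = [rho(2) - phi_11 rho(1)] / [1 - phi_11 rho(1)] = [0.7436 - (-0.7093)(-0.7093)] / [1 - (-0.7093)(-0.7093)]
         = 0.24049351 / 0.49689351 = 0.484.
Therefore phi_{22} = 0.4840.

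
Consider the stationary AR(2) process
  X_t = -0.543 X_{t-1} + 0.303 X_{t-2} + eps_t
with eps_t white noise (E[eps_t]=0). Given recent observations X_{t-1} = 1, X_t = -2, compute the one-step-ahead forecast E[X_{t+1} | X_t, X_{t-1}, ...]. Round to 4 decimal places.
E[X_{t+1} \mid \mathcal F_t] = 1.3890

For an AR(p) model X_t = c + sum_i phi_i X_{t-i} + eps_t, the
one-step-ahead conditional mean is
  E[X_{t+1} | X_t, ...] = c + sum_i phi_i X_{t+1-i}.
Substitute known values:
  E[X_{t+1} | ...] = (-0.543) * (-2) + (0.303) * (1)
                   = 1.3890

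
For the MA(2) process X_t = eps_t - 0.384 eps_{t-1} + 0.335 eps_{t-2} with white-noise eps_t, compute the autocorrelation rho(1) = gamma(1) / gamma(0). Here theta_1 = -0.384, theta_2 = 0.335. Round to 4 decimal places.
\rho(1) = -0.4070

For an MA(q) process with theta_0 = 1, the autocovariance is
  gamma(k) = sigma^2 * sum_{i=0..q-k} theta_i * theta_{i+k},
and rho(k) = gamma(k) / gamma(0). Sigma^2 cancels.
  numerator   = (1)*(-0.384) + (-0.384)*(0.335) = -0.51264.
  denominator = (1)^2 + (-0.384)^2 + (0.335)^2 = 1.259681.
  rho(1) = -0.51264 / 1.259681 = -0.4070.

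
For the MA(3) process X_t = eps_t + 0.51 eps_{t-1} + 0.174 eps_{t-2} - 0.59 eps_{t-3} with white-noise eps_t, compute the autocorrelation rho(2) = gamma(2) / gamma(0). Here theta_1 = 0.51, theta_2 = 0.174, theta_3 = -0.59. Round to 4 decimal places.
\rho(2) = -0.0775

For an MA(q) process with theta_0 = 1, the autocovariance is
  gamma(k) = sigma^2 * sum_{i=0..q-k} theta_i * theta_{i+k},
and rho(k) = gamma(k) / gamma(0). Sigma^2 cancels.
  numerator   = (1)*(0.174) + (0.51)*(-0.59) = -0.1269.
  denominator = (1)^2 + (0.51)^2 + (0.174)^2 + (-0.59)^2 = 1.638476.
  rho(2) = -0.1269 / 1.638476 = -0.0775.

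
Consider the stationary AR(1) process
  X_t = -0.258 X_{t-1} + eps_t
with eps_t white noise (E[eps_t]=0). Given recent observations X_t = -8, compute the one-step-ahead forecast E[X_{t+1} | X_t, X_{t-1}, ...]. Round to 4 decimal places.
E[X_{t+1} \mid \mathcal F_t] = 2.0640

For an AR(p) model X_t = c + sum_i phi_i X_{t-i} + eps_t, the
one-step-ahead conditional mean is
  E[X_{t+1} | X_t, ...] = c + sum_i phi_i X_{t+1-i}.
Substitute known values:
  E[X_{t+1} | ...] = (-0.258) * (-8)
                   = 2.0640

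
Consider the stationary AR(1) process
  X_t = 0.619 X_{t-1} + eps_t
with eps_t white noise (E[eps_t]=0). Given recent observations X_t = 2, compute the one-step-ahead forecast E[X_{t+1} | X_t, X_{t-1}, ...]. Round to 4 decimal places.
E[X_{t+1} \mid \mathcal F_t] = 1.2380

For an AR(p) model X_t = c + sum_i phi_i X_{t-i} + eps_t, the
one-step-ahead conditional mean is
  E[X_{t+1} | X_t, ...] = c + sum_i phi_i X_{t+1-i}.
Substitute known values:
  E[X_{t+1} | ...] = (0.619) * (2)
                   = 1.2380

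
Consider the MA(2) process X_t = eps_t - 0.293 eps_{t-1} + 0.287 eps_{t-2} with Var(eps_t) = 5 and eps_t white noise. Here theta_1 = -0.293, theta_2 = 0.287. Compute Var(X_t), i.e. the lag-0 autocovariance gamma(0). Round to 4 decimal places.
\gamma(0) = 5.8411

For an MA(q) process X_t = eps_t + sum_i theta_i eps_{t-i} with
Var(eps_t) = sigma^2, the variance is
  gamma(0) = sigma^2 * (1 + sum_i theta_i^2).
  sum_i theta_i^2 = (-0.293)^2 + (0.287)^2 = 0.085849 + 0.082369 = 0.168218.
  gamma(0) = 5 * (1 + 0.168218) = 5 * 1.168218 = 5.84109, which rounds to 5.8411.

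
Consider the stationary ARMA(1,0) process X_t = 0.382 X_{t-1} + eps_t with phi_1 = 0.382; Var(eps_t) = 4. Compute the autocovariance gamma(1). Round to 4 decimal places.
\gamma(1) = 1.7891

Multiply the model equation by X_{t-k} and take expectations. With theta_0 = psi_0 = 1 and psi_j the MA(infinity) weights, this gives
  gamma(k) - sum_i phi_i gamma(k-i) = c_k,
  c_k = sigma^2 * sum_{j=k..q} theta_j psi_{j-k}   (c_k = 0 for k > q),
using gamma(-m) = gamma(m).
Pure AR (q = 0): c_0 = sigma^2 = 4, c_k = 0 for k >= 1.
Equations for k = 0 and k = 1 (AR order 1):
  gamma(0) = phi_1 gamma(1) + c_0
  gamma(1) = phi_1 gamma(0) + c_1
Substituting the second into the first: gamma(0) (1 - phi_1^2) = c_0 + phi_1 c_1, so
  gamma(0) = c_0 / (1 - phi_1^2) = 4 / (1 - (0.382)^2) = 4 / 0.854076 = 4.683424.
  gamma(1) = phi_1 gamma(0) = (0.382)(4.683424) = 1.789068.
Therefore gamma(1) = 1.7891 (to 4 decimal places).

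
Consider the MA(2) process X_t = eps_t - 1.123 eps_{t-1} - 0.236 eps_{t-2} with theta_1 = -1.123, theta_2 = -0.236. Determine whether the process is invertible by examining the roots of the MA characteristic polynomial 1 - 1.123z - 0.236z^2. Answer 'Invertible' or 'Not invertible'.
\text{Not invertible}

The MA(q) characteristic polynomial is P(z) = 1 - 1.123z - 0.236z^2.
Invertibility requires all roots to lie outside the unit circle, i.e. |z| > 1 for every root.
Set 1 + (-1.123) z + (-0.236) z^2 = 0, i.e. a z^2 + b z + c = 0 with a = -0.236, b = -1.123, c = 1.
Discriminant D = b^2 - 4ac = (-1.123)^2 - 4*(-0.236)*1 = 1.261129 - (-0.944) = 2.205129.
D >= 0, so the roots are real: z = (-b +/- sqrt(D)) / (2a) = (1.123 +/- 1.484968) / (-0.472).
  z_1 = (1.123 + 1.484968) / (-0.472) = -5.5254,   |z_1| = 5.5254.
  z_2 = (1.123 - 1.484968) / (-0.472) = 0.7669,   |z_2| = 0.7669.
Moduli of all roots: 5.5254, 0.7669.
All moduli strictly greater than 1? No.
Verdict: Not invertible.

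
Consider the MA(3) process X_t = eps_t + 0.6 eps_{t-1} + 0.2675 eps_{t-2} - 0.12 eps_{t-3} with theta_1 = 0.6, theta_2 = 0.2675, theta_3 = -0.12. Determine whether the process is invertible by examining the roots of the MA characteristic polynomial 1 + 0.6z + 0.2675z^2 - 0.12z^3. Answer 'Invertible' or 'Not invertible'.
\text{Invertible}

The MA(q) characteristic polynomial is P(z) = 1 + 0.6z + 0.2675z^2 - 0.12z^3.
Invertibility requires all roots to lie outside the unit circle, i.e. |z| > 1 for every root.
Degree 3: look for a simple real root z0 first, then factor out (1 - z/z0) and solve the remaining quadratic.
Testing z0 = 4: P(4) = 1 + (0.6)(4) + (0.2675)(4)^2 + (-0.12)(4)^3
  = 1 + (2.4) + (4.28) + (-7.68) = 0.  So z_0 = 4 is a root, |z_0| = 4.
Divide out the factor (1 - 0.25 z) = (1 - z/z0) (since 1/z0 = 0.25):
  P(z) = (1 - 0.25 z)(1 + (0.85) z + (0.48) z^2)
  [check: z-coef 0.85 - (0.25) = 0.6; z^2-coef 0.48 - (0.25)(0.85) = 0.2675; z^3-coef -(0.25)(0.48) = -0.12.]
Remaining roots from the quadratic factor 1 + (0.85) z + (0.48) z^2:
  Set 1 + (0.85) z + (0.48) z^2 = 0, i.e. a z^2 + b z + c = 0 with a = 0.48, b = 0.85, c = 1.
  Discriminant D = b^2 - 4ac = (0.85)^2 - 4*(0.48)*1 = 0.7225 - (1.92) = -1.1975.
  D < 0, so the roots are the complex-conjugate pair z = (-b +/- i sqrt(-D)) / (2a) = -0.8854 +/- 1.1399i.
  For a conjugate pair |z|^2 = z * conj(z) = (product of roots) = c/a = 1/(0.48) = 2.083333, so |z| = sqrt(2.083333) = 1.4434 for both roots.
Moduli of all roots: 4.0000, 1.4434, 1.4434.
All moduli strictly greater than 1? Yes.
Verdict: Invertible.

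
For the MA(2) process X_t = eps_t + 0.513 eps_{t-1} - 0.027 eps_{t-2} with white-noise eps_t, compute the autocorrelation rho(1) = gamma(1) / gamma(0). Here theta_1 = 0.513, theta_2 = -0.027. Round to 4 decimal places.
\rho(1) = 0.3949

For an MA(q) process with theta_0 = 1, the autocovariance is
  gamma(k) = sigma^2 * sum_{i=0..q-k} theta_i * theta_{i+k},
and rho(k) = gamma(k) / gamma(0). Sigma^2 cancels.
  numerator   = (1)*(0.513) + (0.513)*(-0.027) = 0.499149.
  denominator = (1)^2 + (0.513)^2 + (-0.027)^2 = 1.263898.
  rho(1) = 0.499149 / 1.263898 = 0.3949.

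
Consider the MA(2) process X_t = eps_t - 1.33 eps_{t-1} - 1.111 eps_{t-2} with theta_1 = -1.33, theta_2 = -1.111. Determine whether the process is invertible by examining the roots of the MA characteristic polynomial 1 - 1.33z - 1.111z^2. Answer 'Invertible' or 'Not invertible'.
\text{Not invertible}

The MA(q) characteristic polynomial is P(z) = 1 - 1.33z - 1.111z^2.
Invertibility requires all roots to lie outside the unit circle, i.e. |z| > 1 for every root.
Set 1 + (-1.33) z + (-1.111) z^2 = 0, i.e. a z^2 + b z + c = 0 with a = -1.111, b = -1.33, c = 1.
Discriminant D = b^2 - 4ac = (-1.33)^2 - 4*(-1.111)*1 = 1.7689 - (-4.444) = 6.2129.
D >= 0, so the roots are real: z = (-b +/- sqrt(D)) / (2a) = (1.33 +/- 2.492569) / (-2.222).
  z_1 = (1.33 + 2.492569) / (-2.222) = -1.7203,   |z_1| = 1.7203.
  z_2 = (1.33 - 2.492569) / (-2.222) = 0.5232,   |z_2| = 0.5232.
Moduli of all roots: 1.7203, 0.5232.
All moduli strictly greater than 1? No.
Verdict: Not invertible.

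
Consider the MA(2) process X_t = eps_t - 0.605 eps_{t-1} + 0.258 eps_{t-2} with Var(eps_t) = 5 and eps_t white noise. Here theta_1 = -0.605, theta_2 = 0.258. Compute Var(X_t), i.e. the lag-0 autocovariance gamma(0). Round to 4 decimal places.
\gamma(0) = 7.1629

For an MA(q) process X_t = eps_t + sum_i theta_i eps_{t-i} with
Var(eps_t) = sigma^2, the variance is
  gamma(0) = sigma^2 * (1 + sum_i theta_i^2).
  sum_i theta_i^2 = (-0.605)^2 + (0.258)^2 = 0.366025 + 0.066564 = 0.432589.
  gamma(0) = 5 * (1 + 0.432589) = 5 * 1.432589 = 7.162945, which rounds to 7.1629.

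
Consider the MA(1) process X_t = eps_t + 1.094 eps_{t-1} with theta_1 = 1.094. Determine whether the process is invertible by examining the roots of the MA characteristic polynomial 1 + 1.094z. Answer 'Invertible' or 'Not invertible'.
\text{Not invertible}

The MA(q) characteristic polynomial is P(z) = 1 + 1.094z.
Invertibility requires all roots to lie outside the unit circle, i.e. |z| > 1 for every root.
This is linear in z: 1 + (1.094) z = 0  =>  z = -1/(1.094) = -0.914077,  |z| = 0.914077.
Moduli of all roots: 0.9141.
All moduli strictly greater than 1? No.
Verdict: Not invertible.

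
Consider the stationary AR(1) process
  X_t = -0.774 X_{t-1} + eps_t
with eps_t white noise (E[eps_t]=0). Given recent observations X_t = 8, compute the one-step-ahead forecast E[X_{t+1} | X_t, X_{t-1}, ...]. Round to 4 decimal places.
E[X_{t+1} \mid \mathcal F_t] = -6.1920

For an AR(p) model X_t = c + sum_i phi_i X_{t-i} + eps_t, the
one-step-ahead conditional mean is
  E[X_{t+1} | X_t, ...] = c + sum_i phi_i X_{t+1-i}.
Substitute known values:
  E[X_{t+1} | ...] = (-0.774) * (8)
                   = -6.1920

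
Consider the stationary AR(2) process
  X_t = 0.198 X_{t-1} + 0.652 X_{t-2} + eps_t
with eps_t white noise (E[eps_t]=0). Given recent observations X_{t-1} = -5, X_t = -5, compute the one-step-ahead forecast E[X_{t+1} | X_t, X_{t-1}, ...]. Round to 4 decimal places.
E[X_{t+1} \mid \mathcal F_t] = -4.2500

For an AR(p) model X_t = c + sum_i phi_i X_{t-i} + eps_t, the
one-step-ahead conditional mean is
  E[X_{t+1} | X_t, ...] = c + sum_i phi_i X_{t+1-i}.
Substitute known values:
  E[X_{t+1} | ...] = (0.198) * (-5) + (0.652) * (-5)
                   = -4.2500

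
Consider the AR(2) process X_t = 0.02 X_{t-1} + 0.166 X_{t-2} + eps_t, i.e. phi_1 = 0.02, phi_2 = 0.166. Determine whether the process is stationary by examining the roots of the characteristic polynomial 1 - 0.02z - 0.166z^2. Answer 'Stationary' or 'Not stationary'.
\text{Stationary}

The AR(p) characteristic polynomial is P(z) = 1 - 0.02z - 0.166z^2.
Stationarity requires all roots to lie outside the unit circle, i.e. |z| > 1 for every root.
Set 1 + (-0.02) z + (-0.166) z^2 = 0, i.e. a z^2 + b z + c = 0 with a = -0.166, b = -0.02, c = 1.
Discriminant D = b^2 - 4ac = (-0.02)^2 - 4*(-0.166)*1 = 0.0004 - (-0.664) = 0.6644.
D >= 0, so the roots are real: z = (-b +/- sqrt(D)) / (2a) = (0.02 +/- 0.815107) / (-0.332).
  z_1 = (0.02 + 0.815107) / (-0.332) = -2.5154,   |z_1| = 2.5154.
  z_2 = (0.02 - 0.815107) / (-0.332) = 2.3949,   |z_2| = 2.3949.
Moduli of all roots: 2.5154, 2.3949.
All moduli strictly greater than 1? Yes.
Verdict: Stationary.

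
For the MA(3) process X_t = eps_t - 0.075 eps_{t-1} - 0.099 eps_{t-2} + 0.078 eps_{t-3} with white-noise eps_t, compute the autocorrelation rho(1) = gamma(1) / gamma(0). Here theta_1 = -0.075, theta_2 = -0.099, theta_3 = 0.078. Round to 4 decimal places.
\rho(1) = -0.0737

For an MA(q) process with theta_0 = 1, the autocovariance is
  gamma(k) = sigma^2 * sum_{i=0..q-k} theta_i * theta_{i+k},
and rho(k) = gamma(k) / gamma(0). Sigma^2 cancels.
  numerator   = (1)*(-0.075) + (-0.075)*(-0.099) + (-0.099)*(0.078) = -0.075297.
  denominator = (1)^2 + (-0.075)^2 + (-0.099)^2 + (0.078)^2 = 1.02151.
  rho(1) = -0.075297 / 1.02151 = -0.0737.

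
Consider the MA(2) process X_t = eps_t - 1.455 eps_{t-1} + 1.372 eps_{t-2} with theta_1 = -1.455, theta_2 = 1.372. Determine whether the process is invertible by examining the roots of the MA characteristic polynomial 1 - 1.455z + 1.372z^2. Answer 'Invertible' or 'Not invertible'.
\text{Not invertible}

The MA(q) characteristic polynomial is P(z) = 1 - 1.455z + 1.372z^2.
Invertibility requires all roots to lie outside the unit circle, i.e. |z| > 1 for every root.
Set 1 + (-1.455) z + (1.372) z^2 = 0, i.e. a z^2 + b z + c = 0 with a = 1.372, b = -1.455, c = 1.
Discriminant D = b^2 - 4ac = (-1.455)^2 - 4*(1.372)*1 = 2.117025 - (5.488) = -3.370975.
D < 0, so the roots are the complex-conjugate pair z = (-b +/- i sqrt(-D)) / (2a) = 0.5302 +/- 0.6691i.
For a conjugate pair |z|^2 = z * conj(z) = (product of roots) = c/a = 1/(1.372) = 0.728863, so |z| = sqrt(0.728863) = 0.8537 for both roots.
Moduli of all roots: 0.8537, 0.8537.
All moduli strictly greater than 1? No.
Verdict: Not invertible.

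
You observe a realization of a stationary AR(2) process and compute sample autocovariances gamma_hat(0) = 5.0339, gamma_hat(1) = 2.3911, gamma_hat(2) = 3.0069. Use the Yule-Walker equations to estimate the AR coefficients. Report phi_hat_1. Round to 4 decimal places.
\hat\phi_{1} = 0.2470

The Yule-Walker equations for an AR(p) process read, in matrix form,
  Gamma_p phi = r_p,   with   (Gamma_p)_{ij} = gamma(|i - j|),
                       (r_p)_i = gamma(i),   i,j = 1..p.
Substitute the sample gammas (Toeplitz matrix and right-hand side of size 2):
  Gamma_p = [[5.0339, 2.3911], [2.3911, 5.0339]]
  r_p     = [2.3911, 3.0069]
Written out:
  5.0339 phi_1 + 2.3911 phi_2 = 2.3911
  2.3911 phi_1 + 5.0339 phi_2 = 3.0069
Solve by Cramer's rule:
  det = gamma(0)^2 - gamma(1)^2 = (5.0339)^2 - (2.3911)^2 = 25.34014921 - 5.71735921 = 19.62279
  phi_hat_1 = [gamma(1) gamma(0) - gamma(1) gamma(2)] / det = [(2.3911)(5.0339) - (2.3911)(3.0069)] / 19.62279 = 4.8467597 / 19.62279 = 0.247
  phi_hat_2 = [gamma(0) gamma(2) - gamma(1)^2] / det = [(5.0339)(3.0069) - (2.3911)^2] / 19.62279 = 9.4190747 / 19.62279 = 0.48
So phi_hat = [0.2470, 0.4800].
Therefore phi_hat_1 = 0.2470.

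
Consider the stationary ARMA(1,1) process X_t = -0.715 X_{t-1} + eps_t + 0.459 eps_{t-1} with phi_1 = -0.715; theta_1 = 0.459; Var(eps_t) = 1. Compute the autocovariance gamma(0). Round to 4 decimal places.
\gamma(0) = 1.1341

Multiply the model equation by X_{t-k} and take expectations. With theta_0 = psi_0 = 1 and psi_j the MA(infinity) weights, this gives
  gamma(k) - sum_i phi_i gamma(k-i) = c_k,
  c_k = sigma^2 * sum_{j=k..q} theta_j psi_{j-k}   (c_k = 0 for k > q),
using gamma(-m) = gamma(m).
psi-weights needed (psi_j = theta_j + sum_i phi_i psi_{j-i}):
  psi_1 = theta_1 + phi_1 = 0.459 + (-0.715) = -0.256
Right-hand sides:
  c_0 = sigma^2 (1 + theta_1 psi_1) = 1 * (1 + (0.459)(-0.256)) = 1 * 0.882496 = 0.882496
  c_1 = sigma^2 theta_1 = 1 * (0.459) = 0.459
  c_2 = 0
Equations for k = 0 and k = 1 (AR order 1):
  gamma(0) = phi_1 gamma(1) + c_0
  gamma(1) = phi_1 gamma(0) + c_1
Substituting the second into the first: gamma(0) (1 - phi_1^2) = c_0 + phi_1 c_1, so
  gamma(0) = (c_0 + phi_1 c_1) / (1 - phi_1^2) = (0.882496 + (-0.715)(0.459)) / (1 - (-0.715)^2) = 0.554311 / 0.488775 = 1.134082.
Therefore gamma(0) = 1.1341 (to 4 decimal places).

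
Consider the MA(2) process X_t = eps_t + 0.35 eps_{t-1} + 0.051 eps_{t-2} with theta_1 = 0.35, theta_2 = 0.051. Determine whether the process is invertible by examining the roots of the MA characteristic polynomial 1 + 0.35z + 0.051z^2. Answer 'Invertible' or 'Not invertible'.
\text{Invertible}

The MA(q) characteristic polynomial is P(z) = 1 + 0.35z + 0.051z^2.
Invertibility requires all roots to lie outside the unit circle, i.e. |z| > 1 for every root.
Set 1 + (0.35) z + (0.051) z^2 = 0, i.e. a z^2 + b z + c = 0 with a = 0.051, b = 0.35, c = 1.
Discriminant D = b^2 - 4ac = (0.35)^2 - 4*(0.051)*1 = 0.1225 - (0.204) = -0.0815.
D < 0, so the roots are the complex-conjugate pair z = (-b +/- i sqrt(-D)) / (2a) = -3.4314 +/- 2.7988i.
For a conjugate pair |z|^2 = z * conj(z) = (product of roots) = c/a = 1/(0.051) = 19.607843, so |z| = sqrt(19.607843) = 4.4281 for both roots.
Moduli of all roots: 4.4281, 4.4281.
All moduli strictly greater than 1? Yes.
Verdict: Invertible.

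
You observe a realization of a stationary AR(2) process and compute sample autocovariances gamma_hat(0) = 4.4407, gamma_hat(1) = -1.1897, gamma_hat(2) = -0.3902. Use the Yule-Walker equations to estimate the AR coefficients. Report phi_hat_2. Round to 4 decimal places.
\hat\phi_{2} = -0.1720

The Yule-Walker equations for an AR(p) process read, in matrix form,
  Gamma_p phi = r_p,   with   (Gamma_p)_{ij} = gamma(|i - j|),
                       (r_p)_i = gamma(i),   i,j = 1..p.
Substitute the sample gammas (Toeplitz matrix and right-hand side of size 2):
  Gamma_p = [[4.4407, -1.1897], [-1.1897, 4.4407]]
  r_p     = [-1.1897, -0.3902]
Written out:
  4.4407 phi_1 - 1.1897 phi_2 = -1.1897
  -1.1897 phi_1 + 4.4407 phi_2 = -0.3902
Solve by Cramer's rule:
  det = gamma(0)^2 - gamma(1)^2 = (4.4407)^2 - (-1.1897)^2 = 19.71981649 - 1.41538609 = 18.3044304
  phi_hat_1 = [gamma(1) gamma(0) - gamma(1) gamma(2)] / det = [(-1.1897)(4.4407) - (-1.1897)(-0.3902)] / 18.3044304 = -5.74732173 / 18.3044304 = -0.314
  phi_hat_2 = [gamma(0) gamma(2) - gamma(1)^2] / det = [(4.4407)(-0.3902) - (-1.1897)^2] / 18.3044304 = -3.14814723 / 18.3044304 = -0.172
So phi_hat = [-0.3140, -0.1720].
Therefore phi_hat_2 = -0.1720.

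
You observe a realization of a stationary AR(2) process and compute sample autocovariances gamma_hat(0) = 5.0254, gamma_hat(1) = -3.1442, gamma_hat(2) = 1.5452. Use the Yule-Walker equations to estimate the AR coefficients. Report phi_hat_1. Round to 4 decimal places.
\hat\phi_{1} = -0.7120

The Yule-Walker equations for an AR(p) process read, in matrix form,
  Gamma_p phi = r_p,   with   (Gamma_p)_{ij} = gamma(|i - j|),
                       (r_p)_i = gamma(i),   i,j = 1..p.
Substitute the sample gammas (Toeplitz matrix and right-hand side of size 2):
  Gamma_p = [[5.0254, -3.1442], [-3.1442, 5.0254]]
  r_p     = [-3.1442, 1.5452]
Written out:
  5.0254 phi_1 - 3.1442 phi_2 = -3.1442
  -3.1442 phi_1 + 5.0254 phi_2 = 1.5452
Solve by Cramer's rule:
  det = gamma(0)^2 - gamma(1)^2 = (5.0254)^2 - (-3.1442)^2 = 25.25464516 - 9.88599364 = 15.36865152
  phi_hat_1 = [gamma(1) gamma(0) - gamma(1) gamma(2)] / det = [(-3.1442)(5.0254) - (-3.1442)(1.5452)] / 15.36865152 = -10.94244484 / 15.36865152 = -0.712
  phi_hat_2 = [gamma(0) gamma(2) - gamma(1)^2] / det = [(5.0254)(1.5452) - (-3.1442)^2] / 15.36865152 = -2.12074556 / 15.36865152 = -0.138
So phi_hat = [-0.7120, -0.1380].
Therefore phi_hat_1 = -0.7120.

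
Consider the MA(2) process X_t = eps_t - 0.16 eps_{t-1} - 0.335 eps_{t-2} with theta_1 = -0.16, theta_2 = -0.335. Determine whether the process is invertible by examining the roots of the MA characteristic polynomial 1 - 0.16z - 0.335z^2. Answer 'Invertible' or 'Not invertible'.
\text{Invertible}

The MA(q) characteristic polynomial is P(z) = 1 - 0.16z - 0.335z^2.
Invertibility requires all roots to lie outside the unit circle, i.e. |z| > 1 for every root.
Set 1 + (-0.16) z + (-0.335) z^2 = 0, i.e. a z^2 + b z + c = 0 with a = -0.335, b = -0.16, c = 1.
Discriminant D = b^2 - 4ac = (-0.16)^2 - 4*(-0.335)*1 = 0.0256 - (-1.34) = 1.3656.
D >= 0, so the roots are real: z = (-b +/- sqrt(D)) / (2a) = (0.16 +/- 1.168589) / (-0.67).
  z_1 = (0.16 + 1.168589) / (-0.67) = -1.983,   |z_1| = 1.983.
  z_2 = (0.16 - 1.168589) / (-0.67) = 1.5054,   |z_2| = 1.5054.
Moduli of all roots: 1.9830, 1.5054.
All moduli strictly greater than 1? Yes.
Verdict: Invertible.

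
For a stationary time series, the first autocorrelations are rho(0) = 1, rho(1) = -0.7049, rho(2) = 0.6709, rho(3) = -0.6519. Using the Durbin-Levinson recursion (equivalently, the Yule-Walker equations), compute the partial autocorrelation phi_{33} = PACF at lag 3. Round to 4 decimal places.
\phi_{33} = -0.2229

The PACF at lag k is phi_{kk}, the last component of the solution
to the Yule-Walker system G_k phi = r_k where
  (G_k)_{ij} = rho(|i - j|), (r_k)_i = rho(i), i,j = 1..k.
Equivalently, Durbin-Levinson gives phi_{kk} iteratively:
  phi_{11} = rho(1)
  phi_{kk} = [rho(k) - sum_{j=1..k-1} phi_{k-1,j} rho(k-j)]
            / [1 - sum_{j=1..k-1} phi_{k-1,j} rho(j)],
  phi_{k,j} = phi_{k-1,j} - phi_{kk} phi_{k-1,k-j},  j = 1..k-1.
Step k = 1:
  phi_11 = rho(1) = -0.7049.
Step k = 2:
  phi_22 = [rho(2) - phi_11 rho(1)] / [1 - phi_11 rho(1)] = [0.6709 - (-0.7049)(-0.7049)] / [1 - (-0.7049)(-0.7049)]
         = 0.17401599 / 0.50311599 = 0.345876.
  Update: phi_21 = phi_11 - phi_22 phi_11 = -0.7049 - (0.345876)(-0.7049) = -0.461092.
Step k = 3:
  phi_33 = [rho(3) - phi_21 rho(2) - phi_22 rho(1)] / [1 - phi_21 rho(1) - phi_22 rho(2)]
    numerator   = -0.6519 - (-0.461092)(0.6709) - (0.345876)(-0.7049) = -0.09874527
    denominator = 1 - (-0.461092)(-0.7049) - (0.345876)(0.6709) = 0.44292795
  phi_33 = -0.09874527 / 0.44292795 = -0.2229.
Therefore phi_{33} = -0.2229.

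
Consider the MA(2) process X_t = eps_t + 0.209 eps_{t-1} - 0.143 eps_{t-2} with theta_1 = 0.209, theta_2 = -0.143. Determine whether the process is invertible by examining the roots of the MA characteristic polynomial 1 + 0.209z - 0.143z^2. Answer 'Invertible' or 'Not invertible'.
\text{Invertible}

The MA(q) characteristic polynomial is P(z) = 1 + 0.209z - 0.143z^2.
Invertibility requires all roots to lie outside the unit circle, i.e. |z| > 1 for every root.
Set 1 + (0.209) z + (-0.143) z^2 = 0, i.e. a z^2 + b z + c = 0 with a = -0.143, b = 0.209, c = 1.
Discriminant D = b^2 - 4ac = (0.209)^2 - 4*(-0.143)*1 = 0.043681 - (-0.572) = 0.615681.
D >= 0, so the roots are real: z = (-b +/- sqrt(D)) / (2a) = (-0.209 +/- 0.784653) / (-0.286).
  z_1 = (-0.209 + 0.784653) / (-0.286) = -2.0128,   |z_1| = 2.0128.
  z_2 = (-0.209 - 0.784653) / (-0.286) = 3.4743,   |z_2| = 3.4743.
Moduli of all roots: 2.0128, 3.4743.
All moduli strictly greater than 1? Yes.
Verdict: Invertible.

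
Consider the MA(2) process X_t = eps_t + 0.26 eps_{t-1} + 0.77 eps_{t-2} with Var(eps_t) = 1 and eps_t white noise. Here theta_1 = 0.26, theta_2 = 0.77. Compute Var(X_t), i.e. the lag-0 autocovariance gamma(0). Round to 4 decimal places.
\gamma(0) = 1.6605

For an MA(q) process X_t = eps_t + sum_i theta_i eps_{t-i} with
Var(eps_t) = sigma^2, the variance is
  gamma(0) = sigma^2 * (1 + sum_i theta_i^2).
  sum_i theta_i^2 = (0.26)^2 + (0.77)^2 = 0.0676 + 0.5929 = 0.6605.
  gamma(0) = 1 * (1 + 0.6605) = 1 * 1.6605 = 1.6605.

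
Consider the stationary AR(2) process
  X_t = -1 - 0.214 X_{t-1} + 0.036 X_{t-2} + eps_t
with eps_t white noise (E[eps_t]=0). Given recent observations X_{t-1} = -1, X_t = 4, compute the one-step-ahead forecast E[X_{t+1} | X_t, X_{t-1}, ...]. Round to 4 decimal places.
E[X_{t+1} \mid \mathcal F_t] = -1.8920

For an AR(p) model X_t = c + sum_i phi_i X_{t-i} + eps_t, the
one-step-ahead conditional mean is
  E[X_{t+1} | X_t, ...] = c + sum_i phi_i X_{t+1-i}.
Substitute known values:
  E[X_{t+1} | ...] = -1 + (-0.214) * (4) + (0.036) * (-1)
                   = -1.8920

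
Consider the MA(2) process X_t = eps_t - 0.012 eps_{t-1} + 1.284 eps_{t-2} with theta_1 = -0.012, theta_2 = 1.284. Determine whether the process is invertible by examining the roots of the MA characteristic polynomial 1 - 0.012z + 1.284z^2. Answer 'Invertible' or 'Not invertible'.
\text{Not invertible}

The MA(q) characteristic polynomial is P(z) = 1 - 0.012z + 1.284z^2.
Invertibility requires all roots to lie outside the unit circle, i.e. |z| > 1 for every root.
Set 1 + (-0.012) z + (1.284) z^2 = 0, i.e. a z^2 + b z + c = 0 with a = 1.284, b = -0.012, c = 1.
Discriminant D = b^2 - 4ac = (-0.012)^2 - 4*(1.284)*1 = 0.000144 - (5.136) = -5.135856.
D < 0, so the roots are the complex-conjugate pair z = (-b +/- i sqrt(-D)) / (2a) = 0.0047 +/- 0.8825i.
For a conjugate pair |z|^2 = z * conj(z) = (product of roots) = c/a = 1/(1.284) = 0.778816, so |z| = sqrt(0.778816) = 0.8825 for both roots.
Moduli of all roots: 0.8825, 0.8825.
All moduli strictly greater than 1? No.
Verdict: Not invertible.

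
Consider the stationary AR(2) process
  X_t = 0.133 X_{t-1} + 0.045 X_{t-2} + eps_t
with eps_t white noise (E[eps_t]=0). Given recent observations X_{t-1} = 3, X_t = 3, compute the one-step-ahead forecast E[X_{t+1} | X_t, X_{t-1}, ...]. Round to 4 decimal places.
E[X_{t+1} \mid \mathcal F_t] = 0.5340

For an AR(p) model X_t = c + sum_i phi_i X_{t-i} + eps_t, the
one-step-ahead conditional mean is
  E[X_{t+1} | X_t, ...] = c + sum_i phi_i X_{t+1-i}.
Substitute known values:
  E[X_{t+1} | ...] = (0.133) * (3) + (0.045) * (3)
                   = 0.5340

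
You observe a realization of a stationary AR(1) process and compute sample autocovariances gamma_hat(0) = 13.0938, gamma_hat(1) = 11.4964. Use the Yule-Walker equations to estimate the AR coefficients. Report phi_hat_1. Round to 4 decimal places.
\hat\phi_{1} = 0.8780

The Yule-Walker equations for an AR(p) process read, in matrix form,
  Gamma_p phi = r_p,   with   (Gamma_p)_{ij} = gamma(|i - j|),
                       (r_p)_i = gamma(i),   i,j = 1..p.
Substitute the sample gammas (Toeplitz matrix and right-hand side of size 1):
  Gamma_p = [[13.0938]]
  r_p     = [11.4964]
With p = 1 this is the single equation gamma(0) phi_1 = gamma(1):
  phi_hat_1 = gamma(1) / gamma(0) = 11.4964 / 13.0938 = 0.8780.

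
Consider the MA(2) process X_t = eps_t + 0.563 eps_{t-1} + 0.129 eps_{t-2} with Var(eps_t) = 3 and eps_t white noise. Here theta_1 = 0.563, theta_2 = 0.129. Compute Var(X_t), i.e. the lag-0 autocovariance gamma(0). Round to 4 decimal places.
\gamma(0) = 4.0008

For an MA(q) process X_t = eps_t + sum_i theta_i eps_{t-i} with
Var(eps_t) = sigma^2, the variance is
  gamma(0) = sigma^2 * (1 + sum_i theta_i^2).
  sum_i theta_i^2 = (0.563)^2 + (0.129)^2 = 0.316969 + 0.016641 = 0.33361.
  gamma(0) = 3 * (1 + 0.33361) = 3 * 1.33361 = 4.00083, which rounds to 4.0008.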